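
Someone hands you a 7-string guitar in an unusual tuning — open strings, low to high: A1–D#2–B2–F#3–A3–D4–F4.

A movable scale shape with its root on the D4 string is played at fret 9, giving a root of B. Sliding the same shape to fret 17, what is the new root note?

G

Moving from fret 9 to fret 17 shifts the root by 8 semitones.
B up 8 semitones is G.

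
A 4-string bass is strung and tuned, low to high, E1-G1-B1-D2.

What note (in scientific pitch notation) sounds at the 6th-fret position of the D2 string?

Each fret is one semitone, so D2 + 6 = Ab2.
(Equivalently spelled G#2.)

Ab2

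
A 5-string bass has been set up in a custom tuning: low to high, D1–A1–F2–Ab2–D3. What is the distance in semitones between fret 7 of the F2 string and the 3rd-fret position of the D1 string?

19 semitones

F2 at fret 7 → C3 (MIDI 48); D1 at fret 3 → F1 (MIDI 29).
48 − 29 = 19, so the two pitches are 19 semitones apart, with C3 the higher.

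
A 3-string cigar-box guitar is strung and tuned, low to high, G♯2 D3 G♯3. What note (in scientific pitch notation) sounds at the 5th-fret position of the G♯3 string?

Each fret is one semitone, so G♯3 + 5 = C♯4.
(Equivalently spelled D♭4.)

C♯4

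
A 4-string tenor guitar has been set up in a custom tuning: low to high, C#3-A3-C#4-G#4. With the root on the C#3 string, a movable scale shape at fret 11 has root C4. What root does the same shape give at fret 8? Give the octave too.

Moving from fret 11 to fret 8 shifts the root by -3 semitones.
C4 down 3 semitones is A3.

A3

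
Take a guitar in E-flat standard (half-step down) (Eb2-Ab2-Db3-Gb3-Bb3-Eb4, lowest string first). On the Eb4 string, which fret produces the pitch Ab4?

Ab4 is 5 semitones above the open Eb4 (Eb–E–F–Gb–G–Ab), so it sits at fret 5.

5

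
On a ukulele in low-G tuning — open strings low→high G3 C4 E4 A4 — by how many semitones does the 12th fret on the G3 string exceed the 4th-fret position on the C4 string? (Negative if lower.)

3 semitones

G3 at fret 12 → G4 (MIDI 67); C4 at fret 4 → E4 (MIDI 64).
67 − 64 = 3, so the two pitches are 3 semitones apart.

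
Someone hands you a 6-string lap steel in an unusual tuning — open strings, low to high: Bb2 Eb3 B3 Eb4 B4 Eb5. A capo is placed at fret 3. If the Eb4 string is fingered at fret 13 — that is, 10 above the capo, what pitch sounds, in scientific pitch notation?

E5

The capo raises the open Eb4 by 3 semitones to Gb4; fretting 10 more gives Eb4 + 3 + 10 = Eb4 + 13 semitones = E5.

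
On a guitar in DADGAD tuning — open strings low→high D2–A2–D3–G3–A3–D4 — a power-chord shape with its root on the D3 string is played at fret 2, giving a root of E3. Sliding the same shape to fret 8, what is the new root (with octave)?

A#3

Moving from fret 2 to fret 8 shifts the root by 6 semitones.
E3 up 6 semitones is A#3.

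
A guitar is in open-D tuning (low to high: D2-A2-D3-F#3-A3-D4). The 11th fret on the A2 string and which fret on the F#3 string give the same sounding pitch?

2

A2 at fret 11 is A2 + 11 semitones = G#3.
The open F#3 string is 9 semitones above the open A2, so the same pitch on the F#3 string lies at fret 11 − 9 = 2.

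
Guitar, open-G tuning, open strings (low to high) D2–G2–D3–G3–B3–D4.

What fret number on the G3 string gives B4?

B4 is 16 semitones above the open G3 (G–G#–A–A#–…–A–A#–B), so it sits at fret 16.

16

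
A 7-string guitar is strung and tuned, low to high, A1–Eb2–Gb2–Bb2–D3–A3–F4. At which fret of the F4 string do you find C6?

C6 is 19 semitones above the open F4 (F–Gb–G–Ab–…–Bb–B–C), so it sits at fret 19.

19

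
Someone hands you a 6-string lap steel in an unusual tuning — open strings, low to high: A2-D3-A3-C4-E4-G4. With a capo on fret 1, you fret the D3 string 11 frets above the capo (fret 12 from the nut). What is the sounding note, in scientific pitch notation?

The capo raises the open D3 by 1 semitone to Eb3; fretting 11 more gives D3 + 1 + 11 = D3 + 12 semitones = D4.

D4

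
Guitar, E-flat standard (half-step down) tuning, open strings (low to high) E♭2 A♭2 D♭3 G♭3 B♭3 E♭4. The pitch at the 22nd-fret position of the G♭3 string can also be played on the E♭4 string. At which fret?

13

G♭3 at fret 22 is G♭3 + 22 semitones = E5.
The open E♭4 string is 9 semitones above the open G♭3, so the same pitch on the E♭4 string lies at fret 22 − 9 = 13.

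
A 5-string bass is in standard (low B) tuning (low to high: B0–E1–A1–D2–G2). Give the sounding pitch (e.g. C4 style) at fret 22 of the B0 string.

A2

The open B0 string plus 22 semitones: B–C–C#–D–…–G–G#–A.
The walk passes from B into C 2 times, so the octave number goes from 0 to 2.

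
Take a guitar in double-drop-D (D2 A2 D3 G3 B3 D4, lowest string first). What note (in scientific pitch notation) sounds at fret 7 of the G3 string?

G3 is MIDI 55. Adding 7 gives 62, which is D4.

D4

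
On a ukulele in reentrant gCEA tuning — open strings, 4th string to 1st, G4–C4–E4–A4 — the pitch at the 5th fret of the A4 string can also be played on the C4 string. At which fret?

Fret 5 on A4 is MIDI 69 + 5 = 74 (D5). On the C4 string (open MIDI 60), that pitch is 74 − 60 = fret 14.

14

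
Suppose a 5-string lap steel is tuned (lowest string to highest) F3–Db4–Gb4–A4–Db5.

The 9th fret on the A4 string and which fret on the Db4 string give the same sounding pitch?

17

A4 at fret 9 is A4 + 9 semitones = Gb5.
The open Db4 string is 8 semitones below the open A4, so the same pitch on the Db4 string lies at fret 9 + 8 = 17.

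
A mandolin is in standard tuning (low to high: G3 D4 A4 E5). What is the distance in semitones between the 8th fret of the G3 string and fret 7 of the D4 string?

G3 at fret 8 → D♯4 (MIDI 63); D4 at fret 7 → A4 (MIDI 69).
63 − 69 = -6, so the two pitches are 6 semitones apart, with A4 the higher.

6 semitones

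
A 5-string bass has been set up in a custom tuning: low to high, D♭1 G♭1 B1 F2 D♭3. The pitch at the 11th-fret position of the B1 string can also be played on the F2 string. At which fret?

5

B1 at fret 11 is B1 + 11 semitones = B♭2.
The open F2 string is 6 semitones above the open B1, so the same pitch on the F2 string lies at fret 11 − 6 = 5.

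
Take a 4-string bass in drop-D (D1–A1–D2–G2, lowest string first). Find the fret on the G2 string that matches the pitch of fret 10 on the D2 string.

Fret 10 on D2 is MIDI 38 + 10 = 48 (C3). On the G2 string (open MIDI 43), that pitch is 48 − 43 = fret 5.

5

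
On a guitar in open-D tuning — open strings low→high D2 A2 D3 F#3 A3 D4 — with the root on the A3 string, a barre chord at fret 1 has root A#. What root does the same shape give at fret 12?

A

Moving from fret 1 to fret 12 shifts the root by 11 semitones.
A# up 11 semitones is A.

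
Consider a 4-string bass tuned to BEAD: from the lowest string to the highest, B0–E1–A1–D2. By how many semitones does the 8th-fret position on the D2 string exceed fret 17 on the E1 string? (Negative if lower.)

1 semitone

D2 at fret 8 → A♯2 (MIDI 46); E1 at fret 17 → A2 (MIDI 45).
46 − 45 = 1, so the two pitches are 1 semitone apart.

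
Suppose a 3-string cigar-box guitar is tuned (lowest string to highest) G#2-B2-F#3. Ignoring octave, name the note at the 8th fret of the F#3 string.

F#3 is MIDI 54. Adding 8 gives 62; 62 mod 12 = 2, i.e. D.

D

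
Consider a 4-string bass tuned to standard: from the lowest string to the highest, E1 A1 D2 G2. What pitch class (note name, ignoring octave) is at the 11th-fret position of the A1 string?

Each fret is one semitone, so A1 + 11 = G♯.

G♯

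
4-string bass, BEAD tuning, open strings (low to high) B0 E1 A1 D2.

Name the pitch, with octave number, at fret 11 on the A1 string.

A1 is MIDI 33. Adding 11 gives 44, which is G#2.

G#2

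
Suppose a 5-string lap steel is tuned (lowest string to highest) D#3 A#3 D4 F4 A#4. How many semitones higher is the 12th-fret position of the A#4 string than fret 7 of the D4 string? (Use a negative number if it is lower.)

A#4 at fret 12 → A#5 (MIDI 82); D4 at fret 7 → A4 (MIDI 69).
82 − 69 = 13, so the two pitches are 13 semitones apart.

13 semitones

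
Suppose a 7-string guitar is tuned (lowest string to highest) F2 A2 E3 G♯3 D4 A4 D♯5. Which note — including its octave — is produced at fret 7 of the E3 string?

Each fret is one semitone, so E3 + 7 = B3.

B3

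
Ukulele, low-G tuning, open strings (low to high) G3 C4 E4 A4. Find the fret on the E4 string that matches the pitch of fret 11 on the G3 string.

Fret 11 on G3 is MIDI 55 + 11 = 66 (F#4). On the E4 string (open MIDI 64), that pitch is 66 − 64 = fret 2.

2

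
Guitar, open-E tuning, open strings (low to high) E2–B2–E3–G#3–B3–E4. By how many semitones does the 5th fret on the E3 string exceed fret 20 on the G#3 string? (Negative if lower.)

-19 semitones

E3 at fret 5 → A3 (MIDI 57); G#3 at fret 20 → E5 (MIDI 76).
57 − 76 = -19, so the two pitches are 19 semitones apart.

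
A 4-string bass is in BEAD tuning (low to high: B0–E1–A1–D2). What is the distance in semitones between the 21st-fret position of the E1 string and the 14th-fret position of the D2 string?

E1 at fret 21 → C#3 (MIDI 49); D2 at fret 14 → E3 (MIDI 52).
49 − 52 = -3, so the two pitches are 3 semitones apart, with E3 the higher.

3 semitones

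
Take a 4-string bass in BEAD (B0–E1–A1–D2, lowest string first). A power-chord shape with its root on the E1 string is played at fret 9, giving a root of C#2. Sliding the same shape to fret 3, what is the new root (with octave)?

G1

Moving from fret 9 to fret 3 shifts the root by -6 semitones.
C#2 down 6 semitones is G1.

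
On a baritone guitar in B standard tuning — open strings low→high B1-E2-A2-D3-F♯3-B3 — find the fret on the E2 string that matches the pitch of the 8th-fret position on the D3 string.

18

D3 at fret 8 is D3 + 8 semitones = A♯3.
The open E2 string is 10 semitones below the open D3, so the same pitch on the E2 string lies at fret 8 + 10 = 18.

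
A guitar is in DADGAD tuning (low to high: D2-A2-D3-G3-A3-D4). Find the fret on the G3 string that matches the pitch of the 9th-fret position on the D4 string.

16

D4 at fret 9 is D4 + 9 semitones = B4.
The open G3 string is 7 semitones below the open D4, so the same pitch on the G3 string lies at fret 9 + 7 = 16.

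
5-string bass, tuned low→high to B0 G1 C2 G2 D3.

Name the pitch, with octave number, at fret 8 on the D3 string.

D3 is MIDI 50. Adding 8 gives 58, which is Bb3.
(Equivalently spelled A#3.)

Bb3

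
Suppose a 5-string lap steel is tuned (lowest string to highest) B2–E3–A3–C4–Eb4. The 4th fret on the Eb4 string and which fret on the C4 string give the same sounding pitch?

Eb4 at fret 4 is Eb4 + 4 semitones = G4.
The open C4 string is 3 semitones below the open Eb4, so the same pitch on the C4 string lies at fret 4 + 3 = 7.

7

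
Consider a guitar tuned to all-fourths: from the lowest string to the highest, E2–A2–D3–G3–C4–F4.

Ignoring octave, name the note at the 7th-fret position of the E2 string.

B

Each fret is one semitone, so E2 + 7 = B.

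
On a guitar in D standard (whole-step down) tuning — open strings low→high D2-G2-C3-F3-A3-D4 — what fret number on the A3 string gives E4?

E4 is 7 semitones above the open A3 (A–A#–B–C–C#–D–D#–E), so it sits at fret 7.

7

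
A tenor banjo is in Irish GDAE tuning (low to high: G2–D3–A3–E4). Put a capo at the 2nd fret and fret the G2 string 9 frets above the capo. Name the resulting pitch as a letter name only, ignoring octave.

F♯

The capo raises the open G2 by 2 semitones to A2; fretting 9 more gives G2 + 2 + 9 = G2 + 11 semitones, landing on F♯.
(Also written G♭.)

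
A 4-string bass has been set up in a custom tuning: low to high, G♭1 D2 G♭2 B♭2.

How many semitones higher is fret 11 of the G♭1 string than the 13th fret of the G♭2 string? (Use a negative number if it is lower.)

-14 semitones

G♭1 at fret 11 → F2 (MIDI 41); G♭2 at fret 13 → G3 (MIDI 55).
41 − 55 = -14, so the two pitches are 14 semitones apart.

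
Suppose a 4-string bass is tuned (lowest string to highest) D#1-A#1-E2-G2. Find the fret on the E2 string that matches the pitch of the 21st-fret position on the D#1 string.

D#1 at fret 21 is D#1 + 21 semitones = C3.
The open E2 string is 13 semitones above the open D#1, so the same pitch on the E2 string lies at fret 21 − 13 = 8.

8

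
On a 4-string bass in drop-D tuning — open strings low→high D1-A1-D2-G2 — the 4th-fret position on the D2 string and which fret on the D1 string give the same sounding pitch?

16

D2 at fret 4 is D2 + 4 semitones = F♯2.
The open D1 string is 12 semitones below the open D2, so the same pitch on the D1 string lies at fret 4 + 12 = 16.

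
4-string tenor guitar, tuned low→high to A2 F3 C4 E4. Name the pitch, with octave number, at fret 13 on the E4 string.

F5

Each fret is one semitone, so E4 + 13 = F5.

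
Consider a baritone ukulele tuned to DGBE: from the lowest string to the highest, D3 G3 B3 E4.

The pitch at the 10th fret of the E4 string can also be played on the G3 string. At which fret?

E4 at fret 10 is E4 + 10 semitones = D5.
The open G3 string is 9 semitones below the open E4, so the same pitch on the G3 string lies at fret 10 + 9 = 19.

19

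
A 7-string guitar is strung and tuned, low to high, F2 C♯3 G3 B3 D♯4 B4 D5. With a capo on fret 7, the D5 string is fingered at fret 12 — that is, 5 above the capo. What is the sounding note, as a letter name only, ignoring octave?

D

The capo raises the open D5 by 7 semitones to A5; fretting 5 more gives D5 + 7 + 5 = D5 + 12 semitones, landing on D.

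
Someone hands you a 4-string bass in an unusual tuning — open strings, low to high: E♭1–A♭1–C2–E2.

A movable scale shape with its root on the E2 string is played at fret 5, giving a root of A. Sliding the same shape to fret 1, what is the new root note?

F

Moving from fret 5 to fret 1 shifts the root by -4 semitones.
A down 4 semitones is F.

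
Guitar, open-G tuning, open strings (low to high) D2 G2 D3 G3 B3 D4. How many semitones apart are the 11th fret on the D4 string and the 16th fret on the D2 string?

D4 at fret 11 → C#5 (MIDI 73); D2 at fret 16 → F#3 (MIDI 54).
73 − 54 = 19, so the two pitches are 19 semitones apart, with C#5 the higher.

19 semitones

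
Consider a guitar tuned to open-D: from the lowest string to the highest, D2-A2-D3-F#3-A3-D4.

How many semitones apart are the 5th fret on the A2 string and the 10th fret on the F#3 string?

A2 at fret 5 → D3 (MIDI 50); F#3 at fret 10 → E4 (MIDI 64).
50 − 64 = -14, so the two pitches are 14 semitones apart, with E4 the higher.

14 semitones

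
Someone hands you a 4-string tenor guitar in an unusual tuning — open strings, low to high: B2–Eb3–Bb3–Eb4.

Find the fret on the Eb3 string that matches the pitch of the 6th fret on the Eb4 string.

18

Eb4 at fret 6 is Eb4 + 6 semitones = A4.
The open Eb3 string is 12 semitones below the open Eb4, so the same pitch on the Eb3 string lies at fret 6 + 12 = 18.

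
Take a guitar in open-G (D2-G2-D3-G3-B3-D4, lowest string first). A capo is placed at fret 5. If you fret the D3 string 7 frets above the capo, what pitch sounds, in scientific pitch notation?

The capo raises the open D3 by 5 semitones to G3; fretting 7 more gives D3 + 5 + 7 = D3 + 12 semitones = D4.

D4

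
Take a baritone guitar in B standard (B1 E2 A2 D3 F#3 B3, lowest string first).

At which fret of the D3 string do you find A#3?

8

A#3 is 8 semitones above the open D3 (D–D#–E–F–F#–G–G#–A–A#), so it sits at fret 8.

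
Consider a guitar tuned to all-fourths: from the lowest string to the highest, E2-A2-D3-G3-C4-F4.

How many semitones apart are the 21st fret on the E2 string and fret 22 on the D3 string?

11 semitones

E2 at fret 21 → C♯4 (MIDI 61); D3 at fret 22 → C5 (MIDI 72).
61 − 72 = -11, so the two pitches are 11 semitones apart, with C5 the higher.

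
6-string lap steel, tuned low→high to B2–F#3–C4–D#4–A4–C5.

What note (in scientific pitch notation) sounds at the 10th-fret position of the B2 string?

A3

The open B2 string plus 10 semitones: B–C–C#–D–…–G–G#–A.
The walk passes from B into C once, so the octave number goes from 2 to 3.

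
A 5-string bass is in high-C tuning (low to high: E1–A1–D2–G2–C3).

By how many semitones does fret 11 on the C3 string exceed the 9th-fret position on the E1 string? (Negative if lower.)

C3 at fret 11 → B3 (MIDI 59); E1 at fret 9 → C♯2 (MIDI 37).
59 − 37 = 22, so the two pitches are 22 semitones apart.

22 semitones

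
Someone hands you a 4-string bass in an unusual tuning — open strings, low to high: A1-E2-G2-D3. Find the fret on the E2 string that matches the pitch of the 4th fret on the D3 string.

D3 at fret 4 is D3 + 4 semitones = F#3.
The open E2 string is 10 semitones below the open D3, so the same pitch on the E2 string lies at fret 4 + 10 = 14.

14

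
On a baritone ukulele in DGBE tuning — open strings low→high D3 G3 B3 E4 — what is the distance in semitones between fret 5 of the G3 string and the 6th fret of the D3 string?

G3 at fret 5 → C4 (MIDI 60); D3 at fret 6 → G♯3 (MIDI 56).
60 − 56 = 4, so the two pitches are 4 semitones apart, with C4 the higher.

4 semitones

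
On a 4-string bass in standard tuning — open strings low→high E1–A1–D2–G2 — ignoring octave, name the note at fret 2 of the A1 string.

B

A1 is MIDI 33. Adding 2 gives 35; 35 mod 12 = 11, i.e. B.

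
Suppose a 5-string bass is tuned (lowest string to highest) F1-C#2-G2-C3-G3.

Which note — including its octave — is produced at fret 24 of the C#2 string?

Each fret is one semitone, so C#2 + 24 = C#4.
(Equivalently spelled Db4.)

C#4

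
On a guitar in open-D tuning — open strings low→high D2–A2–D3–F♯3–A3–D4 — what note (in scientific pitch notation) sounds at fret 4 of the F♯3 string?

A♯3

The open F♯3 string plus 4 semitones: F#–G–G#–A–A#.
No B→C boundary is crossed, so the octave stays at 3.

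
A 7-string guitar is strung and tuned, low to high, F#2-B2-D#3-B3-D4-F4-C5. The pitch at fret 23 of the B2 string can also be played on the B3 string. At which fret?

Fret 23 on B2 is MIDI 47 + 23 = 70 (A#4). On the B3 string (open MIDI 59), that pitch is 70 − 59 = fret 11.

11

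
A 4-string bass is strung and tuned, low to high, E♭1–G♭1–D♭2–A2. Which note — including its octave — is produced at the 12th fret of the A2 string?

A2 is MIDI 45. Adding 12 gives 57, which is A3.

A3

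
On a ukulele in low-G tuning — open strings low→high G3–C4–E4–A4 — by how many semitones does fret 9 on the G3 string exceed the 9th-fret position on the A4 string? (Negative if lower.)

-14 semitones

G3 at fret 9 → E4 (MIDI 64); A4 at fret 9 → F♯5 (MIDI 78).
64 − 78 = -14, so the two pitches are 14 semitones apart.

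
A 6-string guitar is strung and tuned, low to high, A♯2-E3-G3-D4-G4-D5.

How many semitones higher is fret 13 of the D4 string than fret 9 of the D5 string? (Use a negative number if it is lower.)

D4 at fret 13 → D♯5 (MIDI 75); D5 at fret 9 → B5 (MIDI 83).
75 − 83 = -8, so the two pitches are 8 semitones apart.

-8 semitones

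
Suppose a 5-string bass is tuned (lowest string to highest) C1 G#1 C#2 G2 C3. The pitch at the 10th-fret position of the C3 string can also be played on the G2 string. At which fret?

15

C3 at fret 10 is C3 + 10 semitones = A#3.
The open G2 string is 5 semitones below the open C3, so the same pitch on the G2 string lies at fret 10 + 5 = 15.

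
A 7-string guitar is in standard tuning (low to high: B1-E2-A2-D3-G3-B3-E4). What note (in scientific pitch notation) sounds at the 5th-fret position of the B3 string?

E4

The open B3 string plus 5 semitones: B–C–C#–D–D#–E.
The walk passes from B into C once, so the octave number goes from 3 to 4.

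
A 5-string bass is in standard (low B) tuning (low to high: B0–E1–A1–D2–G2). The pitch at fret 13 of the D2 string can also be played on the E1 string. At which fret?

D2 at fret 13 is D2 + 13 semitones = D#3.
The open E1 string is 10 semitones below the open D2, so the same pitch on the E1 string lies at fret 13 + 10 = 23.

23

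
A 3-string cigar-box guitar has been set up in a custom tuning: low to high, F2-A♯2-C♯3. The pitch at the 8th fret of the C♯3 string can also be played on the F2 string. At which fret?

C♯3 at fret 8 is C♯3 + 8 semitones = A3.
The open F2 string is 8 semitones below the open C♯3, so the same pitch on the F2 string lies at fret 8 + 8 = 16.

16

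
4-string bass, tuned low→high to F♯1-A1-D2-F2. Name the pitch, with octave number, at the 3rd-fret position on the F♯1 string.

F♯1 is MIDI 30. Adding 3 gives 33, which is A1.

A1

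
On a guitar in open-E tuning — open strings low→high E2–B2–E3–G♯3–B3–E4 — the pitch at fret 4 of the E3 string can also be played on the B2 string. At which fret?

9

E3 at fret 4 is E3 + 4 semitones = G♯3.
The open B2 string is 5 semitones below the open E3, so the same pitch on the B2 string lies at fret 4 + 5 = 9.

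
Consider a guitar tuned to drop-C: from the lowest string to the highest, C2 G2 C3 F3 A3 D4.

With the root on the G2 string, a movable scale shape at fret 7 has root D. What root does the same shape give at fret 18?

C#

Moving from fret 7 to fret 18 shifts the root by 11 semitones.
D up 11 semitones is C#.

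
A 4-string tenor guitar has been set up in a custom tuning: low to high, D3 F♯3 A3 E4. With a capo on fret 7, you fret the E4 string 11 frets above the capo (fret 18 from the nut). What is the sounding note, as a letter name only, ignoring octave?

A♯

The capo raises the open E4 by 7 semitones to B4; fretting 11 more gives E4 + 7 + 11 = E4 + 18 semitones, landing on A♯.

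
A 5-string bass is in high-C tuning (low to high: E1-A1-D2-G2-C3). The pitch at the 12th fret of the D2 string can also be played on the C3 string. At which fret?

Fret 12 on D2 is MIDI 38 + 12 = 50 (D3). On the C3 string (open MIDI 48), that pitch is 50 − 48 = fret 2.

2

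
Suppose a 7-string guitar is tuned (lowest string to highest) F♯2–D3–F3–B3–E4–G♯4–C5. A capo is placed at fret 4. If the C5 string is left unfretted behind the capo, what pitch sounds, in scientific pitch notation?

The capo raises the open C5 by 4 semitones to E5; fretting 0 more gives C5 + 4 + 0 = C5 + 4 semitones = E5.

E5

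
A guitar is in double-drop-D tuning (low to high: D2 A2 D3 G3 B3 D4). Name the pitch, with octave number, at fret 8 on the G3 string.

D#4

Each fret is one semitone, so G3 + 8 = D#4.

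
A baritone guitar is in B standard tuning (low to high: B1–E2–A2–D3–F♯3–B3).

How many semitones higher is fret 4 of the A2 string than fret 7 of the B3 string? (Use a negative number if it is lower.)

-17 semitones

A2 at fret 4 → C♯3 (MIDI 49); B3 at fret 7 → F♯4 (MIDI 66).
49 − 66 = -17, so the two pitches are 17 semitones apart.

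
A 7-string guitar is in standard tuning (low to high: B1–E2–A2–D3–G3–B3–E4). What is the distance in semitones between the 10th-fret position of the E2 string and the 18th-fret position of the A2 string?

E2 at fret 10 → D3 (MIDI 50); A2 at fret 18 → D♯4 (MIDI 63).
50 − 63 = -13, so the two pitches are 13 semitones apart, with D♯4 the higher.

13 semitones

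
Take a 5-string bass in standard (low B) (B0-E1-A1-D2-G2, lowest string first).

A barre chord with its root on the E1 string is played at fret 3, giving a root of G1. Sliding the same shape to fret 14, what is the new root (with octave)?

Moving from fret 3 to fret 14 shifts the root by 11 semitones.
G1 up 11 semitones is F#2.

F#2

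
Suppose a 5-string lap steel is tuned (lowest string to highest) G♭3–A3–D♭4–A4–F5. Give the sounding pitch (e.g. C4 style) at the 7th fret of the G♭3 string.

Each fret is one semitone, so G♭3 + 7 = D♭4.
(Equivalently spelled C♯4.)

D♭4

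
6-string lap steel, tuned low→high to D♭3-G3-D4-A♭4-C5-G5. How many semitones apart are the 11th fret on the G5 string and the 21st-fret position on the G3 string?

14 semitones

G5 at fret 11 → G♭6 (MIDI 90); G3 at fret 21 → E5 (MIDI 76).
90 − 76 = 14, so the two pitches are 14 semitones apart, with G♭6 the higher.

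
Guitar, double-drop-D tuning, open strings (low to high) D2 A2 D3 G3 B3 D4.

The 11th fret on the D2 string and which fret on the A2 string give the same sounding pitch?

Fret 11 on D2 is MIDI 38 + 11 = 49 (C#3). On the A2 string (open MIDI 45), that pitch is 49 − 45 = fret 4.

4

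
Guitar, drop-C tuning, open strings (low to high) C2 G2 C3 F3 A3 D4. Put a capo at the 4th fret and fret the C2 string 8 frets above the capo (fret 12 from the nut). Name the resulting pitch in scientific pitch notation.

The capo raises the open C2 by 4 semitones to E2; fretting 8 more gives C2 + 4 + 8 = C2 + 12 semitones = C3.

C3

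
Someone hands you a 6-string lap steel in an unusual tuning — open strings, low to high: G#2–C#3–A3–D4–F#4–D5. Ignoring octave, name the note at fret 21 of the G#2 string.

The open G#2 string plus 21 semitones: G#–A–A#–B–…–D#–E–F.

F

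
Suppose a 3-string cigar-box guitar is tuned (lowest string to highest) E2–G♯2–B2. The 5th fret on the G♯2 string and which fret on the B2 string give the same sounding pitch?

2

G♯2 at fret 5 is G♯2 + 5 semitones = C♯3.
The open B2 string is 3 semitones above the open G♯2, so the same pitch on the B2 string lies at fret 5 − 3 = 2.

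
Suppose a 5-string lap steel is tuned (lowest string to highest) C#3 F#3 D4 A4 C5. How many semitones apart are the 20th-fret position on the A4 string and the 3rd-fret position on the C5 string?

A4 at fret 20 → F6 (MIDI 89); C5 at fret 3 → D#5 (MIDI 75).
89 − 75 = 14, so the two pitches are 14 semitones apart, with F6 the higher.

14 semitones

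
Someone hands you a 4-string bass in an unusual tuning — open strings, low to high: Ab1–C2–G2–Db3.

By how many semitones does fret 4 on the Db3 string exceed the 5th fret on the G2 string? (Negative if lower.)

5 semitones

Db3 at fret 4 → F3 (MIDI 53); G2 at fret 5 → C3 (MIDI 48).
53 − 48 = 5, so the two pitches are 5 semitones apart.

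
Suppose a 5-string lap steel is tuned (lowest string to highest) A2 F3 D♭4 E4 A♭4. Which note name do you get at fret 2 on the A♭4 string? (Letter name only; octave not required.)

B♭

The open A♭4 string plus 2 semitones: Ab–A–Bb.
(Equivalently spelled A♯.)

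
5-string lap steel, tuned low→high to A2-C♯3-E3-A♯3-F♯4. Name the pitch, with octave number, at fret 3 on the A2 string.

Each fret is one semitone, so A2 + 3 = C3.

C3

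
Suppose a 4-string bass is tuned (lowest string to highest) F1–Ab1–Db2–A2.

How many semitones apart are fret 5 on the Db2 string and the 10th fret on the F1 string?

Db2 at fret 5 → Gb2 (MIDI 42); F1 at fret 10 → Eb2 (MIDI 39).
42 − 39 = 3, so the two pitches are 3 semitones apart, with Gb2 the higher.

3 semitones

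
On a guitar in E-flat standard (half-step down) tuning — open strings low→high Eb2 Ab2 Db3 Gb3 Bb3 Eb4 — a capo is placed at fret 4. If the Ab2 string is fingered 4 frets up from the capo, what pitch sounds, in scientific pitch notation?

E3

The capo raises the open Ab2 by 4 semitones to C3; fretting 4 more gives Ab2 + 4 + 4 = Ab2 + 8 semitones = E3.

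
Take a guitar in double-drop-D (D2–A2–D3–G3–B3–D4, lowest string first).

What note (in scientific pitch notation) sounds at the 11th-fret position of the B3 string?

A#4

Each fret is one semitone, so B3 + 11 = A#4.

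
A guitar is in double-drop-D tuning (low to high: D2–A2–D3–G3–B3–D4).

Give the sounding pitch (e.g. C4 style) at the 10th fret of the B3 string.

A4

B3 is MIDI 59. Adding 10 gives 69, which is A4.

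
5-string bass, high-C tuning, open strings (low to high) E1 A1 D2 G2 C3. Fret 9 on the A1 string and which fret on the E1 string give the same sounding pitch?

14

Fret 9 on A1 is MIDI 33 + 9 = 42 (F♯2). On the E1 string (open MIDI 28), that pitch is 42 − 28 = fret 14.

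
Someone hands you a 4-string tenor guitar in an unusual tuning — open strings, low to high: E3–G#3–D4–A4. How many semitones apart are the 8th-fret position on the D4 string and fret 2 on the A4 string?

D4 at fret 8 → A#4 (MIDI 70); A4 at fret 2 → B4 (MIDI 71).
70 − 71 = -1, so the two pitches are 1 semitone apart, with B4 the higher.

1 semitone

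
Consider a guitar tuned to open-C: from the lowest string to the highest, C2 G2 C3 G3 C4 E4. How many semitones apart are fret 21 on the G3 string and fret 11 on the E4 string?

1 semitone

G3 at fret 21 → E5 (MIDI 76); E4 at fret 11 → D#5 (MIDI 75).
76 − 75 = 1, so the two pitches are 1 semitone apart, with E5 the higher.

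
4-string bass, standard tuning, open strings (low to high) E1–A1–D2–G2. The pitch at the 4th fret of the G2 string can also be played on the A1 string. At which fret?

Fret 4 on G2 is MIDI 43 + 4 = 47 (B2). On the A1 string (open MIDI 33), that pitch is 47 − 33 = fret 14.

14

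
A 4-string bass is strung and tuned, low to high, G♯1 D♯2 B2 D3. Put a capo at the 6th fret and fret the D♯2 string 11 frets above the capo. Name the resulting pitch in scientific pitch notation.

G♯3

The capo raises the open D♯2 by 6 semitones to A2; fretting 11 more gives D♯2 + 6 + 11 = D♯2 + 17 semitones = G♯3.
(Also written A♭.)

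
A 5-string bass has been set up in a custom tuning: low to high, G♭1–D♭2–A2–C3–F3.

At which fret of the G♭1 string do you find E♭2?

E♭2 is 9 semitones above the open G♭1 (Gb–G–Ab–A–Bb–B–C–Db–D–Eb), so it sits at fret 9.

9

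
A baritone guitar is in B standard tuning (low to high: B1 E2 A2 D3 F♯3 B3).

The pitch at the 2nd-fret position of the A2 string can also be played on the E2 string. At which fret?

7

Fret 2 on A2 is MIDI 45 + 2 = 47 (B2). On the E2 string (open MIDI 40), that pitch is 47 − 40 = fret 7.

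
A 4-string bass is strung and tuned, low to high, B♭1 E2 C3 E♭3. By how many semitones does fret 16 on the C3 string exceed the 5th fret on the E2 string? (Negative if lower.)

19 semitones

C3 at fret 16 → E4 (MIDI 64); E2 at fret 5 → A2 (MIDI 45).
64 − 45 = 19, so the two pitches are 19 semitones apart.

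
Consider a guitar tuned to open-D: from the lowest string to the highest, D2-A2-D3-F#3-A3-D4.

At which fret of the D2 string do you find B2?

9

B2 is 9 semitones above the open D2 (D–D#–E–F–F#–G–G#–A–A#–B), so it sits at fret 9.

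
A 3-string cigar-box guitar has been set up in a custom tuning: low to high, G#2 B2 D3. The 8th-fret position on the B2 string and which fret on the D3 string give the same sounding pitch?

5

Fret 8 on B2 is MIDI 47 + 8 = 55 (G3). On the D3 string (open MIDI 50), that pitch is 55 − 50 = fret 5.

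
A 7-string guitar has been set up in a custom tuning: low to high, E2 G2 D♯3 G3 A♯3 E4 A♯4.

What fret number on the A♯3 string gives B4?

13

B4 is 13 semitones above the open A♯3 (A#–B–C–C#–…–A–A#–B), so it sits at fret 13.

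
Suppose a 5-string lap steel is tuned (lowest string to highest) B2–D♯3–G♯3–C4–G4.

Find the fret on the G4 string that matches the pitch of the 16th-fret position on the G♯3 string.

5

G♯3 at fret 16 is G♯3 + 16 semitones = C5.
The open G4 string is 11 semitones above the open G♯3, so the same pitch on the G4 string lies at fret 16 − 11 = 5.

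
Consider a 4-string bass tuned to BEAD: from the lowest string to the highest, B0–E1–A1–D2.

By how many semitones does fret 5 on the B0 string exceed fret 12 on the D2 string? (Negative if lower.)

B0 at fret 5 → E1 (MIDI 28); D2 at fret 12 → D3 (MIDI 50).
28 − 50 = -22, so the two pitches are 22 semitones apart.

-22 semitones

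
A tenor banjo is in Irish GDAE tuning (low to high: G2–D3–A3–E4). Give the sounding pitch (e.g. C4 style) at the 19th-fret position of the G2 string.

G2 is MIDI 43. Adding 19 gives 62, which is D4.

D4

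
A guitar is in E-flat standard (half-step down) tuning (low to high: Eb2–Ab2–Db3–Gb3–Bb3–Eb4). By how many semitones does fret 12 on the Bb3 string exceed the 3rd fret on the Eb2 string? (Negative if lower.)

Bb3 at fret 12 → Bb4 (MIDI 70); Eb2 at fret 3 → Gb2 (MIDI 42).
70 − 42 = 28, so the two pitches are 28 semitones apart.

28 semitones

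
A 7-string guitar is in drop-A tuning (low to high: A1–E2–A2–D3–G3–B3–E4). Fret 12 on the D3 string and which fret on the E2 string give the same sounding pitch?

22

Fret 12 on D3 is MIDI 50 + 12 = 62 (D4). On the E2 string (open MIDI 40), that pitch is 62 − 40 = fret 22.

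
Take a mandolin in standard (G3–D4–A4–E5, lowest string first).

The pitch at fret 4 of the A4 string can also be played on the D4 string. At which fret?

11

A4 at fret 4 is A4 + 4 semitones = C♯5.
The open D4 string is 7 semitones below the open A4, so the same pitch on the D4 string lies at fret 4 + 7 = 11.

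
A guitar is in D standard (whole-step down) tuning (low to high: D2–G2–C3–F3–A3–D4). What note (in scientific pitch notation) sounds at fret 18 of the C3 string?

F#4

Each fret is one semitone, so C3 + 18 = F#4.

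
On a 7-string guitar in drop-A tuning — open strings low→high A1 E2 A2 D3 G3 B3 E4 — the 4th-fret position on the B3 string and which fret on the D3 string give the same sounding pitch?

13

B3 at fret 4 is B3 + 4 semitones = D#4.
The open D3 string is 9 semitones below the open B3, so the same pitch on the D3 string lies at fret 4 + 9 = 13.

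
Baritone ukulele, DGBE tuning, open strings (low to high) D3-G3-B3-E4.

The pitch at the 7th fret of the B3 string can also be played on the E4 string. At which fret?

2

B3 at fret 7 is B3 + 7 semitones = F#4.
The open E4 string is 5 semitones above the open B3, so the same pitch on the E4 string lies at fret 7 − 5 = 2.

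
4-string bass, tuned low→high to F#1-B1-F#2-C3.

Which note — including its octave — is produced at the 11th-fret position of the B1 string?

A#2

The open B1 string plus 11 semitones: B–C–C#–D–…–G#–A–A#.
The walk passes from B into C once, so the octave number goes from 1 to 2.
(Equivalently spelled Bb2.)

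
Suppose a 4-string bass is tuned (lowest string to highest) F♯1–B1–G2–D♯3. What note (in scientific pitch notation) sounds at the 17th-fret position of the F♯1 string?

B2

Each fret is one semitone, so F♯1 + 17 = B2.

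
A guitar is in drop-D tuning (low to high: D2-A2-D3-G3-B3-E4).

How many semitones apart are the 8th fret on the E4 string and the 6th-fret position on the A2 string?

21 semitones

E4 at fret 8 → C5 (MIDI 72); A2 at fret 6 → D♯3 (MIDI 51).
72 − 51 = 21, so the two pitches are 21 semitones apart, with C5 the higher.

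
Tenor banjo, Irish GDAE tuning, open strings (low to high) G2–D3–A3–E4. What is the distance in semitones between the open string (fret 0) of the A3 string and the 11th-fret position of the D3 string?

4 semitones

A3 at fret 0 → A3 (MIDI 57); D3 at fret 11 → C#4 (MIDI 61).
57 − 61 = -4, so the two pitches are 4 semitones apart, with C#4 the higher.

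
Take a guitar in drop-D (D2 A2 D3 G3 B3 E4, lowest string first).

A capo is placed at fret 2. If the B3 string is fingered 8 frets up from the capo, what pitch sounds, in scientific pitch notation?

A4

The capo raises the open B3 by 2 semitones to C#4; fretting 8 more gives B3 + 2 + 8 = B3 + 10 semitones = A4.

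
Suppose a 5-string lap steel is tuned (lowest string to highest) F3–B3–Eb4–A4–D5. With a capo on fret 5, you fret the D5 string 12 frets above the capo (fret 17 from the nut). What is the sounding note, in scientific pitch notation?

The capo raises the open D5 by 5 semitones to G5; fretting 12 more gives D5 + 5 + 12 = D5 + 17 semitones = G6.

G6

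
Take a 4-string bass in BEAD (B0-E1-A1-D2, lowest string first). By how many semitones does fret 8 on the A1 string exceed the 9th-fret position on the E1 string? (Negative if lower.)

A1 at fret 8 → F2 (MIDI 41); E1 at fret 9 → C#2 (MIDI 37).
41 − 37 = 4, so the two pitches are 4 semitones apart.

4 semitones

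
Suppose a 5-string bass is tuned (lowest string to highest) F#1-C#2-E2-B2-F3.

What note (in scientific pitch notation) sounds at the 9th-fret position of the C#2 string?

A#2

Each fret is one semitone, so C#2 + 9 = A#2.
(Equivalently spelled Bb2.)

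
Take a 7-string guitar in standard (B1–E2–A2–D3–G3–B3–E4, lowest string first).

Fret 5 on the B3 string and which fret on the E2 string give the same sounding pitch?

24

Fret 5 on B3 is MIDI 59 + 5 = 64 (E4). On the E2 string (open MIDI 40), that pitch is 64 − 40 = fret 24.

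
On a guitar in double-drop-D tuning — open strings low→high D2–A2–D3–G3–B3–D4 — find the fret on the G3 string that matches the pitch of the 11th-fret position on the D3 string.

6

D3 at fret 11 is D3 + 11 semitones = C♯4.
The open G3 string is 5 semitones above the open D3, so the same pitch on the G3 string lies at fret 11 − 5 = 6.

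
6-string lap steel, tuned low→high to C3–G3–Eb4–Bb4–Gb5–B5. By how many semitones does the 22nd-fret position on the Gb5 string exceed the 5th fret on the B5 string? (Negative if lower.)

Gb5 at fret 22 → E7 (MIDI 100); B5 at fret 5 → E6 (MIDI 88).
100 − 88 = 12, so the two pitches are 12 semitones apart.

12 semitones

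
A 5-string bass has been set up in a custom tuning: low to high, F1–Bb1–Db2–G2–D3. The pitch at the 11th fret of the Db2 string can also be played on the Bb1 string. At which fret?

Fret 11 on Db2 is MIDI 37 + 11 = 48 (C3). On the Bb1 string (open MIDI 34), that pitch is 48 − 34 = fret 14.

14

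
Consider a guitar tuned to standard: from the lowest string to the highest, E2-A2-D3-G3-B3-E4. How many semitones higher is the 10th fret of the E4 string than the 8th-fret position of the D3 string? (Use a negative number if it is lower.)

16 semitones

E4 at fret 10 → D5 (MIDI 74); D3 at fret 8 → A#3 (MIDI 58).
74 − 58 = 16, so the two pitches are 16 semitones apart.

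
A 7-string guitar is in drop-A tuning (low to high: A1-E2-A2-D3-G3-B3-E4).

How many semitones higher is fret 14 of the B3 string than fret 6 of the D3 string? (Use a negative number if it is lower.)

B3 at fret 14 → C#5 (MIDI 73); D3 at fret 6 → G#3 (MIDI 56).
73 − 56 = 17, so the two pitches are 17 semitones apart.

17 semitones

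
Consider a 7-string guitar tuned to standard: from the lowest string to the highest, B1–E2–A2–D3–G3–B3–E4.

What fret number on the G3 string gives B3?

4

B3 is 4 semitones above the open G3 (G–G#–A–A#–B), so it sits at fret 4.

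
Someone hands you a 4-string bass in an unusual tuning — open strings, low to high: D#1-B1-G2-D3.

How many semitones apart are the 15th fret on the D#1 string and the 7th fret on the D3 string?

D#1 at fret 15 → F#2 (MIDI 42); D3 at fret 7 → A3 (MIDI 57).
42 − 57 = -15, so the two pitches are 15 semitones apart, with A3 the higher.

15 semitones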